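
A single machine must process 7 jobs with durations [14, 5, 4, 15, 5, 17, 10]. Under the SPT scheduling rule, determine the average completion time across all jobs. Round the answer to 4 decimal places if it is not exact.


Sort jobs by processing time (SPT order): [4, 5, 5, 10, 14, 15, 17]
Compute completion times sequentially:
  Job 1: processing = 4, completes at 4
  Job 2: processing = 5, completes at 9
  Job 3: processing = 5, completes at 14
  Job 4: processing = 10, completes at 24
  Job 5: processing = 14, completes at 38
  Job 6: processing = 15, completes at 53
  Job 7: processing = 17, completes at 70
Sum of completion times = 212
Average completion time = 212/7 = 30.2857

30.2857


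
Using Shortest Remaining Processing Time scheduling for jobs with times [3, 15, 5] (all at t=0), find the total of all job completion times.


Since all jobs arrive at t=0, SRPT equals SPT ordering.
SPT order: [3, 5, 15]
Completion times:
  Job 1: p=3, C=3
  Job 2: p=5, C=8
  Job 3: p=15, C=23
Total completion time = 3 + 8 + 23 = 34

34


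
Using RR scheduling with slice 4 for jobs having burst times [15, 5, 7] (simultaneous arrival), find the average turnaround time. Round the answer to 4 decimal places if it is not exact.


Time quantum = 4
Execution trace:
  J1 runs 4 units, time = 4
  J2 runs 4 units, time = 8
  J3 runs 4 units, time = 12
  J1 runs 4 units, time = 16
  J2 runs 1 units, time = 17
  J3 runs 3 units, time = 20
  J1 runs 4 units, time = 24
  J1 runs 3 units, time = 27
Finish times: [27, 17, 20]
Average turnaround = 64/3 = 21.3333

21.3333


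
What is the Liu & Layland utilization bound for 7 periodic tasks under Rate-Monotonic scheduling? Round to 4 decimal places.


Compute 2^(1/7) = 1.1040895137
Subtract 1: 1.1040895137 - 1 = 0.1040895137
Multiply by n: 7 * 0.1040895137 = 0.7286265959
Round to 4 dp: 0.7286

0.7286


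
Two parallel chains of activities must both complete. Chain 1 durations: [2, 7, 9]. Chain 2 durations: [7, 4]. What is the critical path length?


Path A total = 2 + 7 + 9 = 18
Path B total = 7 + 4 = 11
Critical path = longest path = max(18, 11) = 18

18


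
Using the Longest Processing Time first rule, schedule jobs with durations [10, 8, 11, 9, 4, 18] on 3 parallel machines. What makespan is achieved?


Sort jobs in decreasing order (LPT): [18, 11, 10, 9, 8, 4]
Assign each job to the least loaded machine:
  Machine 1: jobs [18, 4], load = 22
  Machine 2: jobs [11, 8], load = 19
  Machine 3: jobs [10, 9], load = 19
Makespan = max load = 22

22


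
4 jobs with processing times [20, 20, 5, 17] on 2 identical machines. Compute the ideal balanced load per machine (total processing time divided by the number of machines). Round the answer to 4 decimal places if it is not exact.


Total processing time = 20 + 20 + 5 + 17 = 62
Number of machines = 2
Ideal balanced load = 62 / 2 = 31.0

31.0


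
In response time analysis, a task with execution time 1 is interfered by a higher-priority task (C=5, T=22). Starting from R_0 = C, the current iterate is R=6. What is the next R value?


R_next = C + ceil(R_prev / T_hp) * C_hp
ceil(6 / 22) = ceil(0.2727) = 1
Interference = 1 * 5 = 5
R_next = 1 + 5 = 6
R_next = R_prev, so the iteration has converged (response time = 6).

6


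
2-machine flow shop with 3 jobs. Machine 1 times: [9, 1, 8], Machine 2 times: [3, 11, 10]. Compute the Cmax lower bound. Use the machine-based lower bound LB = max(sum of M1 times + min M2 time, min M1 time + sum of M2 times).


LB1 = sum(M1 times) + min(M2 times) = 18 + 3 = 21
LB2 = min(M1 times) + sum(M2 times) = 1 + 24 = 25
Lower bound = max(LB1, LB2) = max(21, 25) = 25

25


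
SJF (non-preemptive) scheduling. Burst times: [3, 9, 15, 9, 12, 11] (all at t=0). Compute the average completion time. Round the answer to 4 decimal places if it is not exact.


SJF order (ascending): [3, 9, 9, 11, 12, 15]
Completion times:
  Job 1: burst=3, C=3
  Job 2: burst=9, C=12
  Job 3: burst=9, C=21
  Job 4: burst=11, C=32
  Job 5: burst=12, C=44
  Job 6: burst=15, C=59
Average completion = 171/6 = 28.5

28.5


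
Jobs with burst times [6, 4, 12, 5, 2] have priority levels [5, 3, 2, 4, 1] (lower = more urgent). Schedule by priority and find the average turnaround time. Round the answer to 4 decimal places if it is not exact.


Sort by priority (ascending = highest first):
Order: [(1, 2), (2, 12), (3, 4), (4, 5), (5, 6)]
Completion times:
  Priority 1, burst=2, C=2
  Priority 2, burst=12, C=14
  Priority 3, burst=4, C=18
  Priority 4, burst=5, C=23
  Priority 5, burst=6, C=29
Average turnaround = 86/5 = 17.2

17.2


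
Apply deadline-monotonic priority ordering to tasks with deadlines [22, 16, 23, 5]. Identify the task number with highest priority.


Sort tasks by relative deadline (ascending):
  Task 4: deadline = 5
  Task 2: deadline = 16
  Task 1: deadline = 22
  Task 3: deadline = 23
Priority order (highest first): [4, 2, 1, 3]
Highest priority task = 4

4


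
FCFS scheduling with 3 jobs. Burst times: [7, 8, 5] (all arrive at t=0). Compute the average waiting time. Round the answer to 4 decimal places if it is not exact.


FCFS order (as given): [7, 8, 5]
Waiting times:
  Job 1: wait = 0
  Job 2: wait = 7
  Job 3: wait = 15
Sum of waiting times = 22
Average waiting time = 22/3 = 7.3333

7.3333


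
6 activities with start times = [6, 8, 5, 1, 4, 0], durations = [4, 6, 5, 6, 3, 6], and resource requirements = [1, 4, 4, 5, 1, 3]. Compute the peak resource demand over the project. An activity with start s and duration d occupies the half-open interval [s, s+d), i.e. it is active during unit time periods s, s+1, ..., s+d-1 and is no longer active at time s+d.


Each activity i is active on [start_i, start_i + duration_i).
Compute total resource usage per time slot:
  t=0: active resources = [3], total = 3
  t=1: active resources = [5, 3], total = 8
  t=2: active resources = [5, 3], total = 8
  t=3: active resources = [5, 3], total = 8
  t=4: active resources = [5, 1, 3], total = 9
  t=5: active resources = [4, 5, 1, 3], total = 13
  t=6: active resources = [1, 4, 5, 1], total = 11
  t=7: active resources = [1, 4], total = 5
  t=8: active resources = [1, 4, 4], total = 9
  t=9: active resources = [1, 4, 4], total = 9
  t=10: active resources = [4], total = 4
  t=11: active resources = [4], total = 4
  t=12: active resources = [4], total = 4
  t=13: active resources = [4], total = 4
Peak resource demand = 13

13


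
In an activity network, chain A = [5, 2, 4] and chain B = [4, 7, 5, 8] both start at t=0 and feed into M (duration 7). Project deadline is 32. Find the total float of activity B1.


Forward pass: ES(B1) = sum of predecessors on chain B = 0
EF = ES + duration = 0 + 4 = 4
Backward pass: LF(M) = deadline = 32; LS(M) = 32 - 7 = 25
LF(B1) = LS(M) - sum(successors on chain B) = 25 - 20 = 5
LS = LF - duration = 5 - 4 = 1
Total float = LS - ES = 1 - 0 = 1

1


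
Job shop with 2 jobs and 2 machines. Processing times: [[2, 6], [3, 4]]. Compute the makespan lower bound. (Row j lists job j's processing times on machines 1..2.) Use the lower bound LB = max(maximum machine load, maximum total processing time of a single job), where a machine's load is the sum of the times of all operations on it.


Machine loads:
  Machine 1: 2 + 3 = 5
  Machine 2: 6 + 4 = 10
Max machine load = 10
Job totals:
  Job 1: 8
  Job 2: 7
Max job total = 8
Lower bound = max(10, 8) = 10

10


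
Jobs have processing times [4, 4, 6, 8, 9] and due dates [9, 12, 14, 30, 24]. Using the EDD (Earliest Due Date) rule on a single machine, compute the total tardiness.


Sort by due date (EDD order): [(4, 9), (4, 12), (6, 14), (9, 24), (8, 30)]
Compute completion times and tardiness:
  Job 1: p=4, d=9, C=4, tardiness=max(0,4-9)=0
  Job 2: p=4, d=12, C=8, tardiness=max(0,8-12)=0
  Job 3: p=6, d=14, C=14, tardiness=max(0,14-14)=0
  Job 4: p=9, d=24, C=23, tardiness=max(0,23-24)=0
  Job 5: p=8, d=30, C=31, tardiness=max(0,31-30)=1
Total tardiness = 1

1


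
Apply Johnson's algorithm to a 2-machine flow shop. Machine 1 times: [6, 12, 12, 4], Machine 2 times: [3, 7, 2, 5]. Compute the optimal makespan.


Apply Johnson's rule:
  Group 1 (a <= b): [(4, 4, 5)]
  Group 2 (a > b): [(2, 12, 7), (1, 6, 3), (3, 12, 2)]
Optimal job order: [4, 2, 1, 3]
Schedule:
  Job 4: M1 done at 4, M2 done at 9
  Job 2: M1 done at 16, M2 done at 23
  Job 1: M1 done at 22, M2 done at 26
  Job 3: M1 done at 34, M2 done at 36
Makespan = 36

36


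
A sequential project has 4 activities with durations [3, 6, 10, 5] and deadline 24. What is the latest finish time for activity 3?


LF(activity 3) = deadline - sum of successor durations
Successors: activities 4 through 4 with durations [5]
Sum of successor durations = 5
LF = 24 - 5 = 19

19


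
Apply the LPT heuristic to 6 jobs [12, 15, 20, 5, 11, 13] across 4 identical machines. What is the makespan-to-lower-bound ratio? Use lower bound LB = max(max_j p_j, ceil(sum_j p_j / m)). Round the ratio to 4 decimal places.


LPT order: [20, 15, 13, 12, 11, 5]
Machine loads after assignment: [20, 15, 18, 23]
LPT makespan = 23
Lower bound = max(max_job, ceil(total/4)) = max(20, 19) = 20
Ratio = 23 / 20 = 1.15

1.15


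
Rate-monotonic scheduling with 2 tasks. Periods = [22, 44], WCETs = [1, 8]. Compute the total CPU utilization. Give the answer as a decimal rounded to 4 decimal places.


Compute individual utilizations (exact fractions):
  Task 1: C/T = 1/22 (approx. 0.0455)
  Task 2: C/T = 8/44 = 2/11 (approx. 0.1818)
Total utilization U = 1/22 + 2/11 = 5/22
Rounded to 4 decimal places: U = 0.2273
RM (Liu & Layland) bound for 2 tasks = 0.828427; compare with U = 5/22 (approx. 0.227273)
U <= bound, so schedulable by RM sufficient condition.

0.2273


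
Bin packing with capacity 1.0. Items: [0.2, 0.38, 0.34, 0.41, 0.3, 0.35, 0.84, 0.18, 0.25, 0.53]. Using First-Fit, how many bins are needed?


Place items sequentially using First-Fit:
  Item 0.2 -> new Bin 1
  Item 0.38 -> Bin 1 (now 0.58)
  Item 0.34 -> Bin 1 (now 0.92)
  Item 0.41 -> new Bin 2
  Item 0.3 -> Bin 2 (now 0.71)
  Item 0.35 -> new Bin 3
  Item 0.84 -> new Bin 4
  Item 0.18 -> Bin 2 (now 0.89)
  Item 0.25 -> Bin 3 (now 0.6)
  Item 0.53 -> new Bin 5
Total bins used = 5

5


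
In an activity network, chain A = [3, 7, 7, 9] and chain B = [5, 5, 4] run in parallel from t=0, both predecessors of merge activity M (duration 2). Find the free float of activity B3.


ES(B3) = sum of predecessors on chain B = 10
EF(B3) = ES + duration = 10 + 4 = 14
Successor of B3 is M. ES(M) = max(sum(A), sum(B)) = max(26, 14) = 26
Free float = ES(successor) - EF(current) = 26 - 14 = 12

12


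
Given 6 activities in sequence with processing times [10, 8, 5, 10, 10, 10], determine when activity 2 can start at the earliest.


Activity 2 starts after activities 1 through 1 complete.
Predecessor durations: [10]
ES = 10 = 10

10


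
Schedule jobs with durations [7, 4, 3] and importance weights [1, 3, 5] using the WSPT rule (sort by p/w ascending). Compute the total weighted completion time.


Compute p/w ratios and sort ascending (WSPT): [(3, 5), (4, 3), (7, 1)]
Compute weighted completion times:
  Job (p=3,w=5): C=3, w*C=5*3=15
  Job (p=4,w=3): C=7, w*C=3*7=21
  Job (p=7,w=1): C=14, w*C=1*14=14
Total weighted completion time = 50

50


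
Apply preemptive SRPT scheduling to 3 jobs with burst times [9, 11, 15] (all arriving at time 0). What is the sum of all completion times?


Since all jobs arrive at t=0, SRPT equals SPT ordering.
SPT order: [9, 11, 15]
Completion times:
  Job 1: p=9, C=9
  Job 2: p=11, C=20
  Job 3: p=15, C=35
Total completion time = 9 + 20 + 35 = 64

64


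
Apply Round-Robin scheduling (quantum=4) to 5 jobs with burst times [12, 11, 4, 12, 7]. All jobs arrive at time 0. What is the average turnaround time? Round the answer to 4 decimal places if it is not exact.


Time quantum = 4
Execution trace:
  J1 runs 4 units, time = 4
  J2 runs 4 units, time = 8
  J3 runs 4 units, time = 12
  J4 runs 4 units, time = 16
  J5 runs 4 units, time = 20
  J1 runs 4 units, time = 24
  J2 runs 4 units, time = 28
  J4 runs 4 units, time = 32
  J5 runs 3 units, time = 35
  J1 runs 4 units, time = 39
  J2 runs 3 units, time = 42
  J4 runs 4 units, time = 46
Finish times: [39, 42, 12, 46, 35]
Average turnaround = 174/5 = 34.8

34.8


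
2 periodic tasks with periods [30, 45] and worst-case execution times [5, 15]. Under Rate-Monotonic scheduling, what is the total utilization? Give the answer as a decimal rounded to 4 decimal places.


Compute individual utilizations (exact fractions):
  Task 1: C/T = 5/30 = 1/6 (approx. 0.1667)
  Task 2: C/T = 15/45 = 1/3 (approx. 0.3333)
Total utilization U = 1/6 + 1/3 = 1/2
Rounded to 4 decimal places: U = 0.5000
RM (Liu & Layland) bound for 2 tasks = 0.828427; compare with U = 1/2 (approx. 0.500000)
U <= bound, so schedulable by RM sufficient condition.

0.5000


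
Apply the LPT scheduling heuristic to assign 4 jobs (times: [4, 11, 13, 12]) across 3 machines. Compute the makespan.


Sort jobs in decreasing order (LPT): [13, 12, 11, 4]
Assign each job to the least loaded machine:
  Machine 1: jobs [13], load = 13
  Machine 2: jobs [12], load = 12
  Machine 3: jobs [11, 4], load = 15
Makespan = max load = 15

15


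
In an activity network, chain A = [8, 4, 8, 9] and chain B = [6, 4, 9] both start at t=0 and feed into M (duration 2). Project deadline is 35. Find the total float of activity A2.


Forward pass: ES(A2) = sum of predecessors on chain A = 8
EF = ES + duration = 8 + 4 = 12
Backward pass: LF(M) = deadline = 35; LS(M) = 35 - 2 = 33
LF(A2) = LS(M) - sum(successors on chain A) = 33 - 17 = 16
LS = LF - duration = 16 - 4 = 12
Total float = LS - ES = 12 - 8 = 4

4


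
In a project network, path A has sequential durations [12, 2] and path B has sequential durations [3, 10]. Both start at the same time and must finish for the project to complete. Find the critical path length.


Path A total = 12 + 2 = 14
Path B total = 3 + 10 = 13
Critical path = longest path = max(14, 13) = 14

14


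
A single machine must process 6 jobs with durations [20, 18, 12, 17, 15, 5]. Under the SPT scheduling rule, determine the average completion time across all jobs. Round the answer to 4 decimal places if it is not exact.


Sort jobs by processing time (SPT order): [5, 12, 15, 17, 18, 20]
Compute completion times sequentially:
  Job 1: processing = 5, completes at 5
  Job 2: processing = 12, completes at 17
  Job 3: processing = 15, completes at 32
  Job 4: processing = 17, completes at 49
  Job 5: processing = 18, completes at 67
  Job 6: processing = 20, completes at 87
Sum of completion times = 257
Average completion time = 257/6 = 42.8333

42.8333


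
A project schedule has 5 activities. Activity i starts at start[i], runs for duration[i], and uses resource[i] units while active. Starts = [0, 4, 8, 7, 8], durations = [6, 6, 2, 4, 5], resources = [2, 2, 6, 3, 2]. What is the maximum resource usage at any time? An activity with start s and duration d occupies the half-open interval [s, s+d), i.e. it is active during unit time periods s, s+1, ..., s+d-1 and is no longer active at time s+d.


Each activity i is active on [start_i, start_i + duration_i).
Compute total resource usage per time slot:
  t=0: active resources = [2], total = 2
  t=1: active resources = [2], total = 2
  t=2: active resources = [2], total = 2
  t=3: active resources = [2], total = 2
  t=4: active resources = [2, 2], total = 4
  t=5: active resources = [2, 2], total = 4
  t=6: active resources = [2], total = 2
  t=7: active resources = [2, 3], total = 5
  t=8: active resources = [2, 6, 3, 2], total = 13
  t=9: active resources = [2, 6, 3, 2], total = 13
  t=10: active resources = [3, 2], total = 5
  t=11: active resources = [2], total = 2
  t=12: active resources = [2], total = 2
Peak resource demand = 13

13


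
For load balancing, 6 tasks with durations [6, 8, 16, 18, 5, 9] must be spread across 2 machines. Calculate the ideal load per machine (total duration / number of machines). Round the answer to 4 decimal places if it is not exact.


Total processing time = 6 + 8 + 16 + 18 + 5 + 9 = 62
Number of machines = 2
Ideal balanced load = 62 / 2 = 31.0

31.0


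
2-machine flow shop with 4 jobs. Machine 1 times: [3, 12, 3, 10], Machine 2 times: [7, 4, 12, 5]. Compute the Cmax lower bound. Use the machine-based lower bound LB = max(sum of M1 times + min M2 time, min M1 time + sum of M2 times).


LB1 = sum(M1 times) + min(M2 times) = 28 + 4 = 32
LB2 = min(M1 times) + sum(M2 times) = 3 + 28 = 31
Lower bound = max(LB1, LB2) = max(32, 31) = 32

32


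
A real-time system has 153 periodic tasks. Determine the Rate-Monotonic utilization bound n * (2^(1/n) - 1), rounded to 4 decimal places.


Compute 2^(1/153) = 1.0045406514
Subtract 1: 1.0045406514 - 1 = 0.0045406514
Multiply by n: 153 * 0.0045406514 = 0.6947196642
Round to 4 dp: 0.6947

0.6947


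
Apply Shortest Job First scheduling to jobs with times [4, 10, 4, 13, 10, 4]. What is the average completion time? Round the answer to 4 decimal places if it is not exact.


SJF order (ascending): [4, 4, 4, 10, 10, 13]
Completion times:
  Job 1: burst=4, C=4
  Job 2: burst=4, C=8
  Job 3: burst=4, C=12
  Job 4: burst=10, C=22
  Job 5: burst=10, C=32
  Job 6: burst=13, C=45
Average completion = 123/6 = 20.5

20.5


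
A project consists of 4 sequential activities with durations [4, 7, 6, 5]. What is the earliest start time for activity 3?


Activity 3 starts after activities 1 through 2 complete.
Predecessor durations: [4, 7]
ES = 4 + 7 = 11

11


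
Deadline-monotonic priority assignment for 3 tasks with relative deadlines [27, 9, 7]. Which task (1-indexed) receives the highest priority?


Sort tasks by relative deadline (ascending):
  Task 3: deadline = 7
  Task 2: deadline = 9
  Task 1: deadline = 27
Priority order (highest first): [3, 2, 1]
Highest priority task = 3

3


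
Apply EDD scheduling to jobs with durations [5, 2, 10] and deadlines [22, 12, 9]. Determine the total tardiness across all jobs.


Sort by due date (EDD order): [(10, 9), (2, 12), (5, 22)]
Compute completion times and tardiness:
  Job 1: p=10, d=9, C=10, tardiness=max(0,10-9)=1
  Job 2: p=2, d=12, C=12, tardiness=max(0,12-12)=0
  Job 3: p=5, d=22, C=17, tardiness=max(0,17-22)=0
Total tardiness = 1

1


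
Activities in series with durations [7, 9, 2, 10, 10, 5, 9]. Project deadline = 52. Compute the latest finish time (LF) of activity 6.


LF(activity 6) = deadline - sum of successor durations
Successors: activities 7 through 7 with durations [9]
Sum of successor durations = 9
LF = 52 - 9 = 43

43


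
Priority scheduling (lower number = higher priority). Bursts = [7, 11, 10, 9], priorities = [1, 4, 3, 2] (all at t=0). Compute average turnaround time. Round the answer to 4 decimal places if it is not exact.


Sort by priority (ascending = highest first):
Order: [(1, 7), (2, 9), (3, 10), (4, 11)]
Completion times:
  Priority 1, burst=7, C=7
  Priority 2, burst=9, C=16
  Priority 3, burst=10, C=26
  Priority 4, burst=11, C=37
Average turnaround = 86/4 = 21.5

21.5


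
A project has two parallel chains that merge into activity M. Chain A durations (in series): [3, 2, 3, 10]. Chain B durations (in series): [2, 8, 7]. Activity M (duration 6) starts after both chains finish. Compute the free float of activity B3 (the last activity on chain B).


ES(B3) = sum of predecessors on chain B = 10
EF(B3) = ES + duration = 10 + 7 = 17
Successor of B3 is M. ES(M) = max(sum(A), sum(B)) = max(18, 17) = 18
Free float = ES(successor) - EF(current) = 18 - 17 = 1

1


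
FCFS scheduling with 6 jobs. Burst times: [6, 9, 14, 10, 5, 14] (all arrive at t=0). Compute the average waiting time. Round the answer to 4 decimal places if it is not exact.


FCFS order (as given): [6, 9, 14, 10, 5, 14]
Waiting times:
  Job 1: wait = 0
  Job 2: wait = 6
  Job 3: wait = 15
  Job 4: wait = 29
  Job 5: wait = 39
  Job 6: wait = 44
Sum of waiting times = 133
Average waiting time = 133/6 = 22.1667

22.1667


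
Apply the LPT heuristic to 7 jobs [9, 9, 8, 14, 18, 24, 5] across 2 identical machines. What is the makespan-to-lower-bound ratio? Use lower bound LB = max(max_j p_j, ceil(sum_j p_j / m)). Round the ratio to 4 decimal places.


LPT order: [24, 18, 14, 9, 9, 8, 5]
Machine loads after assignment: [46, 41]
LPT makespan = 46
Lower bound = max(max_job, ceil(total/2)) = max(24, 44) = 44
Ratio = 46 / 44 = 1.0455

1.0455


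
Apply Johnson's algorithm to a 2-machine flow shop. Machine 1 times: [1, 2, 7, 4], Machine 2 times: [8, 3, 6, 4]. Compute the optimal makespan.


Apply Johnson's rule:
  Group 1 (a <= b): [(1, 1, 8), (2, 2, 3), (4, 4, 4)]
  Group 2 (a > b): [(3, 7, 6)]
Optimal job order: [1, 2, 4, 3]
Schedule:
  Job 1: M1 done at 1, M2 done at 9
  Job 2: M1 done at 3, M2 done at 12
  Job 4: M1 done at 7, M2 done at 16
  Job 3: M1 done at 14, M2 done at 22
Makespan = 22

22


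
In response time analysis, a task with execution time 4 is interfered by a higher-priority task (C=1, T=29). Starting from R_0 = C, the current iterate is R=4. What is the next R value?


R_next = C + ceil(R_prev / T_hp) * C_hp
ceil(4 / 29) = ceil(0.1379) = 1
Interference = 1 * 1 = 1
R_next = 4 + 1 = 5

5


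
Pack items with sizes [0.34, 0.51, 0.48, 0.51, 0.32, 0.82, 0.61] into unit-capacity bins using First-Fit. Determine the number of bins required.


Place items sequentially using First-Fit:
  Item 0.34 -> new Bin 1
  Item 0.51 -> Bin 1 (now 0.85)
  Item 0.48 -> new Bin 2
  Item 0.51 -> Bin 2 (now 0.99)
  Item 0.32 -> new Bin 3
  Item 0.82 -> new Bin 4
  Item 0.61 -> Bin 3 (now 0.93)
Total bins used = 4

4


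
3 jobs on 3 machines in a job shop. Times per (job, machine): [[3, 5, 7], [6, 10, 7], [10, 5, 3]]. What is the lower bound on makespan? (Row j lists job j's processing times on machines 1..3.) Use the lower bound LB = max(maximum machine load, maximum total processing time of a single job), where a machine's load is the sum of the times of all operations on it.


Machine loads:
  Machine 1: 3 + 6 + 10 = 19
  Machine 2: 5 + 10 + 5 = 20
  Machine 3: 7 + 7 + 3 = 17
Max machine load = 20
Job totals:
  Job 1: 15
  Job 2: 23
  Job 3: 18
Max job total = 23
Lower bound = max(20, 23) = 23

23


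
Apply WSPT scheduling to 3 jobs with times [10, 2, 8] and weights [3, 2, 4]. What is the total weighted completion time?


Compute p/w ratios and sort ascending (WSPT): [(2, 2), (8, 4), (10, 3)]
Compute weighted completion times:
  Job (p=2,w=2): C=2, w*C=2*2=4
  Job (p=8,w=4): C=10, w*C=4*10=40
  Job (p=10,w=3): C=20, w*C=3*20=60
Total weighted completion time = 104

104


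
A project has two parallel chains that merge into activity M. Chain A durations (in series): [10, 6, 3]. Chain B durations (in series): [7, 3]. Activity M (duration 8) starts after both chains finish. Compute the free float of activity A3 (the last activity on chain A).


ES(A3) = sum of predecessors on chain A = 16
EF(A3) = ES + duration = 16 + 3 = 19
Successor of A3 is M. ES(M) = max(sum(A), sum(B)) = max(19, 10) = 19
Free float = ES(successor) - EF(current) = 19 - 19 = 0

0


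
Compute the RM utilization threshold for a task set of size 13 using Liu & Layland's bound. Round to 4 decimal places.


Compute 2^(1/13) = 1.0547660765
Subtract 1: 1.0547660765 - 1 = 0.0547660765
Multiply by n: 13 * 0.0547660765 = 0.7119589945
Round to 4 dp: 0.7120

0.7120


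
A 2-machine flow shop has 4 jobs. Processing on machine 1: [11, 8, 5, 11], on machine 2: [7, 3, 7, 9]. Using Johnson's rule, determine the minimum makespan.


Apply Johnson's rule:
  Group 1 (a <= b): [(3, 5, 7)]
  Group 2 (a > b): [(4, 11, 9), (1, 11, 7), (2, 8, 3)]
Optimal job order: [3, 4, 1, 2]
Schedule:
  Job 3: M1 done at 5, M2 done at 12
  Job 4: M1 done at 16, M2 done at 25
  Job 1: M1 done at 27, M2 done at 34
  Job 2: M1 done at 35, M2 done at 38
Makespan = 38

38


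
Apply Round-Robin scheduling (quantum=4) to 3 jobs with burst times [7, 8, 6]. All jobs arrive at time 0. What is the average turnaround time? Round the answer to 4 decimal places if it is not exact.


Time quantum = 4
Execution trace:
  J1 runs 4 units, time = 4
  J2 runs 4 units, time = 8
  J3 runs 4 units, time = 12
  J1 runs 3 units, time = 15
  J2 runs 4 units, time = 19
  J3 runs 2 units, time = 21
Finish times: [15, 19, 21]
Average turnaround = 55/3 = 18.3333

18.3333


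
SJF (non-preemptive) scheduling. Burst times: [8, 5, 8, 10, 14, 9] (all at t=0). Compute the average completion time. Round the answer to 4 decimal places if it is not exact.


SJF order (ascending): [5, 8, 8, 9, 10, 14]
Completion times:
  Job 1: burst=5, C=5
  Job 2: burst=8, C=13
  Job 3: burst=8, C=21
  Job 4: burst=9, C=30
  Job 5: burst=10, C=40
  Job 6: burst=14, C=54
Average completion = 163/6 = 27.1667

27.1667


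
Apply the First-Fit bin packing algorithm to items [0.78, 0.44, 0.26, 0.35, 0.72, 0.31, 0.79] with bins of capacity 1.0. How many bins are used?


Place items sequentially using First-Fit:
  Item 0.78 -> new Bin 1
  Item 0.44 -> new Bin 2
  Item 0.26 -> Bin 2 (now 0.7)
  Item 0.35 -> new Bin 3
  Item 0.72 -> new Bin 4
  Item 0.31 -> Bin 3 (now 0.66)
  Item 0.79 -> new Bin 5
Total bins used = 5

5


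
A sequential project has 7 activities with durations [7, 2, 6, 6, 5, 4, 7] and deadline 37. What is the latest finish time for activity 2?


LF(activity 2) = deadline - sum of successor durations
Successors: activities 3 through 7 with durations [6, 6, 5, 4, 7]
Sum of successor durations = 28
LF = 37 - 28 = 9

9


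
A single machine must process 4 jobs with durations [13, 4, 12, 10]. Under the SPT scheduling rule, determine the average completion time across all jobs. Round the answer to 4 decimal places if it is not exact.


Sort jobs by processing time (SPT order): [4, 10, 12, 13]
Compute completion times sequentially:
  Job 1: processing = 4, completes at 4
  Job 2: processing = 10, completes at 14
  Job 3: processing = 12, completes at 26
  Job 4: processing = 13, completes at 39
Sum of completion times = 83
Average completion time = 83/4 = 20.75

20.75


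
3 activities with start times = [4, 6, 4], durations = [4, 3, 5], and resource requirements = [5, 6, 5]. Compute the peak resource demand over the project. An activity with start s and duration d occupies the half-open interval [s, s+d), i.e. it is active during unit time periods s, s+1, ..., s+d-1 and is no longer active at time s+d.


Each activity i is active on [start_i, start_i + duration_i).
Compute total resource usage per time slot:
  t=0: active resources = [], total = 0
  t=1: active resources = [], total = 0
  t=2: active resources = [], total = 0
  t=3: active resources = [], total = 0
  t=4: active resources = [5, 5], total = 10
  t=5: active resources = [5, 5], total = 10
  t=6: active resources = [5, 6, 5], total = 16
  t=7: active resources = [5, 6, 5], total = 16
  t=8: active resources = [6, 5], total = 11
Peak resource demand = 16

16


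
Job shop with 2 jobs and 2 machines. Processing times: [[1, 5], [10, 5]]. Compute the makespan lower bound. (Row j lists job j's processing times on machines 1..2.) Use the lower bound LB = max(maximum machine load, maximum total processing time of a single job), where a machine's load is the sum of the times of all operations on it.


Machine loads:
  Machine 1: 1 + 10 = 11
  Machine 2: 5 + 5 = 10
Max machine load = 11
Job totals:
  Job 1: 6
  Job 2: 15
Max job total = 15
Lower bound = max(11, 15) = 15

15


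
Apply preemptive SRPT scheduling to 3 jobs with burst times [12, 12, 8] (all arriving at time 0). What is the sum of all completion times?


Since all jobs arrive at t=0, SRPT equals SPT ordering.
SPT order: [8, 12, 12]
Completion times:
  Job 1: p=8, C=8
  Job 2: p=12, C=20
  Job 3: p=12, C=32
Total completion time = 8 + 20 + 32 = 60

60


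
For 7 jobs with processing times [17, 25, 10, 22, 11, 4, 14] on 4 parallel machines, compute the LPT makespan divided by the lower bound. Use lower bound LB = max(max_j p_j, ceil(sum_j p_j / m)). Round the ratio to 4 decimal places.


LPT order: [25, 22, 17, 14, 11, 10, 4]
Machine loads after assignment: [25, 26, 27, 25]
LPT makespan = 27
Lower bound = max(max_job, ceil(total/4)) = max(25, 26) = 26
Ratio = 27 / 26 = 1.0385

1.0385


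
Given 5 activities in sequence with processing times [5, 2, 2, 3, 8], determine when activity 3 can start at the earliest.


Activity 3 starts after activities 1 through 2 complete.
Predecessor durations: [5, 2]
ES = 5 + 2 = 7

7


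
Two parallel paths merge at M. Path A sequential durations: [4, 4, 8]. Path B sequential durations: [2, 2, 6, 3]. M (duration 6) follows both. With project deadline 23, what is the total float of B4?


Forward pass: ES(B4) = sum of predecessors on chain B = 10
EF = ES + duration = 10 + 3 = 13
Backward pass: LF(M) = deadline = 23; LS(M) = 23 - 6 = 17
LF(B4) = LS(M) - sum(successors on chain B) = 17 - 0 = 17
LS = LF - duration = 17 - 3 = 14
Total float = LS - ES = 14 - 10 = 4

4


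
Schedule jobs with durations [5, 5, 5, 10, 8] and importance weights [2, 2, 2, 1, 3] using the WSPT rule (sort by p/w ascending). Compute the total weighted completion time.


Compute p/w ratios and sort ascending (WSPT): [(5, 2), (5, 2), (5, 2), (8, 3), (10, 1)]
Compute weighted completion times:
  Job (p=5,w=2): C=5, w*C=2*5=10
  Job (p=5,w=2): C=10, w*C=2*10=20
  Job (p=5,w=2): C=15, w*C=2*15=30
  Job (p=8,w=3): C=23, w*C=3*23=69
  Job (p=10,w=1): C=33, w*C=1*33=33
Total weighted completion time = 162

162


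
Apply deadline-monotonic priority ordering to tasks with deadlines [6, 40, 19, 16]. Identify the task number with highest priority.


Sort tasks by relative deadline (ascending):
  Task 1: deadline = 6
  Task 4: deadline = 16
  Task 3: deadline = 19
  Task 2: deadline = 40
Priority order (highest first): [1, 4, 3, 2]
Highest priority task = 1

1


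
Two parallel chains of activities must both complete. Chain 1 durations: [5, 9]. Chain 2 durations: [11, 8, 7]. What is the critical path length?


Path A total = 5 + 9 = 14
Path B total = 11 + 8 + 7 = 26
Critical path = longest path = max(14, 26) = 26

26


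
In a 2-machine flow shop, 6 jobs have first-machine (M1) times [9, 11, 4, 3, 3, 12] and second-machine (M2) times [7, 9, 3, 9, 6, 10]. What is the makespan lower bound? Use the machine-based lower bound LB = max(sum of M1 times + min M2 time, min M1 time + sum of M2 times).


LB1 = sum(M1 times) + min(M2 times) = 42 + 3 = 45
LB2 = min(M1 times) + sum(M2 times) = 3 + 44 = 47
Lower bound = max(LB1, LB2) = max(45, 47) = 47

47


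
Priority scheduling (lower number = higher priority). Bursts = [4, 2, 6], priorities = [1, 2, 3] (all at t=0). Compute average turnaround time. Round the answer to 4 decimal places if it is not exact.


Sort by priority (ascending = highest first):
Order: [(1, 4), (2, 2), (3, 6)]
Completion times:
  Priority 1, burst=4, C=4
  Priority 2, burst=2, C=6
  Priority 3, burst=6, C=12
Average turnaround = 22/3 = 7.3333

7.3333


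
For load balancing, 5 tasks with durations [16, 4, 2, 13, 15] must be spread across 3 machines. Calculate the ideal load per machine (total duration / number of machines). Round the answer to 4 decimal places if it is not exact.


Total processing time = 16 + 4 + 2 + 13 + 15 = 50
Number of machines = 3
Ideal balanced load = 50 / 3 = 16.6667

16.6667


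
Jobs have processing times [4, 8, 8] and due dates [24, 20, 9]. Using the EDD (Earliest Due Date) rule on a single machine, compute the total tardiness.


Sort by due date (EDD order): [(8, 9), (8, 20), (4, 24)]
Compute completion times and tardiness:
  Job 1: p=8, d=9, C=8, tardiness=max(0,8-9)=0
  Job 2: p=8, d=20, C=16, tardiness=max(0,16-20)=0
  Job 3: p=4, d=24, C=20, tardiness=max(0,20-24)=0
Total tardiness = 0

0


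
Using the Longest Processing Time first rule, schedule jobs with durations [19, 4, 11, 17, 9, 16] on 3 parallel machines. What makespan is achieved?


Sort jobs in decreasing order (LPT): [19, 17, 16, 11, 9, 4]
Assign each job to the least loaded machine:
  Machine 1: jobs [19, 4], load = 23
  Machine 2: jobs [17, 9], load = 26
  Machine 3: jobs [16, 11], load = 27
Makespan = max load = 27

27


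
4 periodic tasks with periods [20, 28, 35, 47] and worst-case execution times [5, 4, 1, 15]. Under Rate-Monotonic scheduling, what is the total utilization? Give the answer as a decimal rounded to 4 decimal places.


Compute individual utilizations (exact fractions):
  Task 1: C/T = 5/20 = 1/4 (approx. 0.25)
  Task 2: C/T = 4/28 = 1/7 (approx. 0.1429)
  Task 3: C/T = 1/35 (approx. 0.0286)
  Task 4: C/T = 15/47 (approx. 0.3191)
Total utilization U = 1/4 + 1/7 + 1/35 + 15/47 = 4873/6580
Rounded to 4 decimal places: U = 0.7406
RM (Liu & Layland) bound for 4 tasks = 0.756828; compare with U = 4873/6580 (approx. 0.740578)
U <= bound, so schedulable by RM sufficient condition.

0.7406


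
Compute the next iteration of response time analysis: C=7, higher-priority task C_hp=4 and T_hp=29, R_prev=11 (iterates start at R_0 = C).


R_next = C + ceil(R_prev / T_hp) * C_hp
ceil(11 / 29) = ceil(0.3793) = 1
Interference = 1 * 4 = 4
R_next = 7 + 4 = 11
R_next = R_prev, so the iteration has converged (response time = 11).

11


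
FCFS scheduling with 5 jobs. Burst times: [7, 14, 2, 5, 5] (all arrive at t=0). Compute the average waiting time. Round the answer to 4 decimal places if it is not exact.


FCFS order (as given): [7, 14, 2, 5, 5]
Waiting times:
  Job 1: wait = 0
  Job 2: wait = 7
  Job 3: wait = 21
  Job 4: wait = 23
  Job 5: wait = 28
Sum of waiting times = 79
Average waiting time = 79/5 = 15.8

15.8


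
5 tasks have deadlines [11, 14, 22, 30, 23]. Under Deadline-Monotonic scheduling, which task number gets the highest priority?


Sort tasks by relative deadline (ascending):
  Task 1: deadline = 11
  Task 2: deadline = 14
  Task 3: deadline = 22
  Task 5: deadline = 23
  Task 4: deadline = 30
Priority order (highest first): [1, 2, 3, 5, 4]
Highest priority task = 1

1


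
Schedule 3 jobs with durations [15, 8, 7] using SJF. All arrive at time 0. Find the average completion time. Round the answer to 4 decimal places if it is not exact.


SJF order (ascending): [7, 8, 15]
Completion times:
  Job 1: burst=7, C=7
  Job 2: burst=8, C=15
  Job 3: burst=15, C=30
Average completion = 52/3 = 17.3333

17.3333


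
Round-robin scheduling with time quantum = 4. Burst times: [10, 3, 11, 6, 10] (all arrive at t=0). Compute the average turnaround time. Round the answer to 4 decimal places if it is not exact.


Time quantum = 4
Execution trace:
  J1 runs 4 units, time = 4
  J2 runs 3 units, time = 7
  J3 runs 4 units, time = 11
  J4 runs 4 units, time = 15
  J5 runs 4 units, time = 19
  J1 runs 4 units, time = 23
  J3 runs 4 units, time = 27
  J4 runs 2 units, time = 29
  J5 runs 4 units, time = 33
  J1 runs 2 units, time = 35
  J3 runs 3 units, time = 38
  J5 runs 2 units, time = 40
Finish times: [35, 7, 38, 29, 40]
Average turnaround = 149/5 = 29.8

29.8


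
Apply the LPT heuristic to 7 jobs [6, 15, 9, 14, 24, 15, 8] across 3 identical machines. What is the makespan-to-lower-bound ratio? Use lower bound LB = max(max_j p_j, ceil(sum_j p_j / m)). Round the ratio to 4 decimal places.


LPT order: [24, 15, 15, 14, 9, 8, 6]
Machine loads after assignment: [32, 29, 30]
LPT makespan = 32
Lower bound = max(max_job, ceil(total/3)) = max(24, 31) = 31
Ratio = 32 / 31 = 1.0323

1.0323


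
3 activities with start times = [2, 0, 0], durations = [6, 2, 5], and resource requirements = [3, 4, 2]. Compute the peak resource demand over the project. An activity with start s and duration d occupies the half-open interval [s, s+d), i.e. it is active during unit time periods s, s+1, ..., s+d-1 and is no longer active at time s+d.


Each activity i is active on [start_i, start_i + duration_i).
Compute total resource usage per time slot:
  t=0: active resources = [4, 2], total = 6
  t=1: active resources = [4, 2], total = 6
  t=2: active resources = [3, 2], total = 5
  t=3: active resources = [3, 2], total = 5
  t=4: active resources = [3, 2], total = 5
  t=5: active resources = [3], total = 3
  t=6: active resources = [3], total = 3
  t=7: active resources = [3], total = 3
Peak resource demand = 6

6


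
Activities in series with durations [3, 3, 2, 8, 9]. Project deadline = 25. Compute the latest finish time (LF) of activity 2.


LF(activity 2) = deadline - sum of successor durations
Successors: activities 3 through 5 with durations [2, 8, 9]
Sum of successor durations = 19
LF = 25 - 19 = 6

6


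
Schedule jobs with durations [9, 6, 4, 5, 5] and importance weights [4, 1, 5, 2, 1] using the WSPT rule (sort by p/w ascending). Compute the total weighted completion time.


Compute p/w ratios and sort ascending (WSPT): [(4, 5), (9, 4), (5, 2), (5, 1), (6, 1)]
Compute weighted completion times:
  Job (p=4,w=5): C=4, w*C=5*4=20
  Job (p=9,w=4): C=13, w*C=4*13=52
  Job (p=5,w=2): C=18, w*C=2*18=36
  Job (p=5,w=1): C=23, w*C=1*23=23
  Job (p=6,w=1): C=29, w*C=1*29=29
Total weighted completion time = 160

160


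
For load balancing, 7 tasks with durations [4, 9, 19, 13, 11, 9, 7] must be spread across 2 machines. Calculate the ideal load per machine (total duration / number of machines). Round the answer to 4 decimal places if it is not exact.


Total processing time = 4 + 9 + 19 + 13 + 11 + 9 + 7 = 72
Number of machines = 2
Ideal balanced load = 72 / 2 = 36.0

36.0


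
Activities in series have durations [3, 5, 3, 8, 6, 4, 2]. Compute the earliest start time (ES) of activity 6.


Activity 6 starts after activities 1 through 5 complete.
Predecessor durations: [3, 5, 3, 8, 6]
ES = 3 + 5 + 3 + 8 + 6 = 25

25


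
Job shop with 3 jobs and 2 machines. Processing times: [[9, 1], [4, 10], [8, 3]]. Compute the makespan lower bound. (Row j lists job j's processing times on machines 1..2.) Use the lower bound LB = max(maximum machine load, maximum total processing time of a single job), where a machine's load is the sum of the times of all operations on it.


Machine loads:
  Machine 1: 9 + 4 + 8 = 21
  Machine 2: 1 + 10 + 3 = 14
Max machine load = 21
Job totals:
  Job 1: 10
  Job 2: 14
  Job 3: 11
Max job total = 14
Lower bound = max(21, 14) = 21

21


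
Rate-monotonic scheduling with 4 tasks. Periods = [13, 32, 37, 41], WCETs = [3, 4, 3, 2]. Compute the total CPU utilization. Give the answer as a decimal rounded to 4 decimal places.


Compute individual utilizations (exact fractions):
  Task 1: C/T = 3/13 (approx. 0.2308)
  Task 2: C/T = 4/32 = 1/8 (approx. 0.125)
  Task 3: C/T = 3/37 (approx. 0.0811)
  Task 4: C/T = 2/41 (approx. 0.0488)
Total utilization U = 3/13 + 1/8 + 3/37 + 2/41 = 76617/157768
Rounded to 4 decimal places: U = 0.4856
RM (Liu & Layland) bound for 4 tasks = 0.756828; compare with U = 76617/157768 (approx. 0.485631)
U <= bound, so schedulable by RM sufficient condition.

0.4856


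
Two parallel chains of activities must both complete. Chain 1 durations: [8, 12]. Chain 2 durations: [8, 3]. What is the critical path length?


Path A total = 8 + 12 = 20
Path B total = 8 + 3 = 11
Critical path = longest path = max(20, 11) = 20

20


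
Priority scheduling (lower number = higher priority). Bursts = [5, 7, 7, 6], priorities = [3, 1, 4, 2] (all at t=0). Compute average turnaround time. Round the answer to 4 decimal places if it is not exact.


Sort by priority (ascending = highest first):
Order: [(1, 7), (2, 6), (3, 5), (4, 7)]
Completion times:
  Priority 1, burst=7, C=7
  Priority 2, burst=6, C=13
  Priority 3, burst=5, C=18
  Priority 4, burst=7, C=25
Average turnaround = 63/4 = 15.75

15.75


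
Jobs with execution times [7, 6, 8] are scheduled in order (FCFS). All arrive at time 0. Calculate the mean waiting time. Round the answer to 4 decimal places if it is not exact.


FCFS order (as given): [7, 6, 8]
Waiting times:
  Job 1: wait = 0
  Job 2: wait = 7
  Job 3: wait = 13
Sum of waiting times = 20
Average waiting time = 20/3 = 6.6667

6.6667
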